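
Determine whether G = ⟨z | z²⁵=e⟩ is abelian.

G has a single generator, so G is cyclic and hence abelian.

Answer: Yes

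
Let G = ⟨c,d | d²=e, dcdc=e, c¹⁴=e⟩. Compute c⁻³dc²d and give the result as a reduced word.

Multiply left to right, reducing at each step:
  (c¹¹) · d = c¹¹d
  (c¹¹d) · c² = c⁹d
  (c⁹d) · d = c⁹

Answer: c⁹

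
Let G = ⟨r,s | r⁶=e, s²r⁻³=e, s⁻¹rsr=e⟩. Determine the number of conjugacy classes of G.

The conjugacy classes (representative and size) are:
  [e] (size 1), [r] (size 2), [r²] (size 2), [r³] (size 1), [rs⁻¹] (size 3), [r²s⁻¹] (size 3).
Class equation: 1 + 2 + 2 + 1 + 3 + 3 = 12 = |G|. So G has 6 conjugacy classes.

Answer: 6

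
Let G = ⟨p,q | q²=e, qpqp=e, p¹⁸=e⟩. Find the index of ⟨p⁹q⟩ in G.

First find ord(p⁹q) by computing successive powers:
  (p⁹q)¹ = p⁹q, (p⁹q)² = e.
So |⟨p⁹q⟩| = ord(p⁹q) = 2. With |G| = 36, by Lagrange [G : ⟨p⁹q⟩] = 36/2 = 18.

Answer: 18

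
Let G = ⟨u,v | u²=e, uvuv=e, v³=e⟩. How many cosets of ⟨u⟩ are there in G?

First find ord(u) by computing successive powers:
  u¹ = u, u² = e.
So |⟨u⟩| = ord(u) = 2. With |G| = 6, by Lagrange [G : ⟨u⟩] = 6/2 = 3.

Answer: 3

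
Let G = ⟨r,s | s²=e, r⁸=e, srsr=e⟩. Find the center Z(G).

An element z ∈ Z(G) iff z commutes with every generator.
For example r⁴ is central: (r⁴)·r = r⁵ = r·(r⁴); (r⁴)·s = r⁴s = s·(r⁴).
Whereas r ∉ Z(G) since r·s = rs ≠ r⁷s = s·r.
Checking each of the 16 elements this way gives Z(G) = {e, r⁴}, of order 2.

Answer: {e, r⁴}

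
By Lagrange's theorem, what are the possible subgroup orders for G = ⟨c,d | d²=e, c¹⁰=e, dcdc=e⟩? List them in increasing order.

|G| = 20 = 2² · 5. By Lagrange's theorem the order of any subgroup divides 20; the divisors of 20 are 1, 2, 4, 5, 10, 20.

Answer: 1, 2, 4, 5, 10, 20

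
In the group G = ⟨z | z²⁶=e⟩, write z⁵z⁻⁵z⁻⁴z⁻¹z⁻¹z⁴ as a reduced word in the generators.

Multiply left to right, reducing at each step:
  (z⁵) · z⁻⁵ = e
  e · z⁻⁴ = z²²
  (z²²) · z⁻¹ = z²¹
  (z²¹) · z⁻¹ = z²⁰
  (z²⁰) · z⁴ = z²⁴

Answer: z²⁴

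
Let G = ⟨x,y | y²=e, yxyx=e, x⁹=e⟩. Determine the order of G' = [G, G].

G' = [G, G] is generated by all commutators. The generator-pair commutators are: [x, y] = x².
The subgroup they normally generate is {e, x, x², x³, x⁴, x⁵, x⁶, x⁷, x⁸}, of order 9.
Check: |G/G'| = 18/9 = 2 is the order of the abelianisation.

Answer: 9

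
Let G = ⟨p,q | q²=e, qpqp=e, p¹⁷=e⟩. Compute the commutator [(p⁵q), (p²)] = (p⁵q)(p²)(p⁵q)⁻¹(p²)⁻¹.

[(p⁵q), (p²)] = (p⁵q)·(p²)·(p⁵q)⁻¹·(p²)⁻¹.
  (p⁵q) · (p²) = p³q
  (p³q) · (p⁵q) = p¹⁵
  (p¹⁵) · (p¹⁵) = p¹³

Answer: p¹³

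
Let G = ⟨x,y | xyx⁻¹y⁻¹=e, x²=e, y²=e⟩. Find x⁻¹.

The order of x is 2 (smallest k with xᵏ = e), so x⁻¹ = x¹ = x.
Check: x · x → x · x = e, giving e as required.

Answer: x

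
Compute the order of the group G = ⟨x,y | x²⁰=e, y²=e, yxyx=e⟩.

Enumerate words in the generators, reducing via the relations: the distinct elements are
  {e, x, y, xy, x², x³, x⁴, x⁵, x⁶, x⁷, x⁸, x⁹, x²y, x³y, x¹², x¹³, x¹¹, x¹⁰, x¹⁴, x¹⁵, x¹⁶, x¹⁷, x¹⁸, x¹⁹, x⁴y, x⁵y, x⁶y, x⁷y, x⁸y, x⁹y, x¹²y, x¹³y, x¹¹y, x¹⁰y, x¹⁴y, x¹⁵y, x¹⁶y, x¹⁷y, x¹⁸y, x¹⁹y}.
No further products give new elements, so |G| = 40.

Answer: 40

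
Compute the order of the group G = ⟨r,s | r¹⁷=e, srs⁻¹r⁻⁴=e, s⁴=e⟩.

Enumerate words in the generators, reducing via the relations: the distinct elements are
  {e, r, s, rs, r², r³, r⁴, r⁵, r⁶, r⁷, r⁸, r⁹, s², s³, rs², rs³, r²s, r³s, r¹², r¹³, r¹¹, r¹⁰, r¹⁴, r¹⁵, r¹⁶, r⁴s, r⁵s, r⁶s, r⁷s, r⁸s, r⁹s, r²s², r²s³, r³s², r³s³, r¹²s, r¹³s, r¹¹s, r¹⁰s, r¹⁴s, r¹⁵s, r¹⁶s, r⁴s², r⁴s³, r⁵s², r⁵s³, r⁶s², r⁶s³, r⁷s², r⁷s³, r⁸s², r⁸s³, r⁹s², r⁹s³, r¹²s², r¹²s³, r¹³s², r¹³s³, r¹¹s², r¹¹s³, r¹⁰s², r¹⁰s³, r¹⁴s², r¹⁴s³, r¹⁵s², r¹⁵s³, r¹⁶s², r¹⁶s³}.
No further products give new elements, so |G| = 68.

Answer: 68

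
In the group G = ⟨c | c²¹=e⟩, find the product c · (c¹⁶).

Compute c · (c¹⁶) by multiplying left to right and reducing via the relations at each step:
  c · c¹⁶ = c¹⁷

Answer: c¹⁷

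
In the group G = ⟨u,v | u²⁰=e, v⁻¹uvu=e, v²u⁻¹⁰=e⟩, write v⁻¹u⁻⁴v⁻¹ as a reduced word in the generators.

Multiply left to right, reducing at each step:
  (v⁻¹) · u⁻⁴ = u⁴v⁻¹
  (u⁴v⁻¹) · v⁻¹ = u¹⁴

Answer: u¹⁴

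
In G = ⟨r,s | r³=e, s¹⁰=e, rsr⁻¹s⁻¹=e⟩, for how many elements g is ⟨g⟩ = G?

G is cyclic of order 30. An element generates G iff its order is 30, and a cyclic group of order 30 has exactly φ(30) = 8 such elements.

Answer: 8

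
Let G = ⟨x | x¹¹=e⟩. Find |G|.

G is generated by a single element, so G is cyclic. The relator gives x¹¹ = e and no smaller power is forced to be e, so the 11 powers {e, x, x², x³, x⁴, x⁵, x⁶, x⁷, x⁸, x⁹, x¹⁰} are distinct. Hence |G| = 11.

Answer: 11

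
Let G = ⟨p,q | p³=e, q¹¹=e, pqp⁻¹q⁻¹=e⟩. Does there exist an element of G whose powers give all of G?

|G| = 33. The element pq has order 33 (its powers give 33 distinct elements), so ⟨pq⟩ = G and G is cyclic.

Answer: Yes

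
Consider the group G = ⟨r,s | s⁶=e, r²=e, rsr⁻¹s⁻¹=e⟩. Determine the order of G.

Enumerate words in the generators, reducing via the relations: the distinct elements are
  {e, r, s, rs, s², s³, s⁴, s⁵, rs², rs³, rs⁴, rs⁵}.
No further products give new elements, so |G| = 12.

Answer: 12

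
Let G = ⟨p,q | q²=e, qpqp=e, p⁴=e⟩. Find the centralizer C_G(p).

⟨p⟩ ⊆ C_G(p) since powers of p commute with p; so |C_G(p)| ≥ |⟨p⟩| = 4.
By orbit–stabilizer, |C_G(p)| = |G| / |conj. class of p| = 8 / 2 = 4.
The 4 elements commuting with p are {e, p, p², p³}.

Answer: {e, p, p², p³}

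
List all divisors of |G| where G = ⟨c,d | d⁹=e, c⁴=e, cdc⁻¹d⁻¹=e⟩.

|G| = 36 = 2² · 3². By Lagrange's theorem the order of any subgroup divides 36; the divisors of 36 are 1, 2, 3, 4, 6, 9, 12, 18, 36.

Answer: 1, 2, 3, 4, 6, 9, 12, 18, 36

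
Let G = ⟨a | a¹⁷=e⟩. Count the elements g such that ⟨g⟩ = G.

G is cyclic of order 17. An element generates G iff its order is 17, and a cyclic group of order 17 has exactly φ(17) = 16 such elements.

Answer: 16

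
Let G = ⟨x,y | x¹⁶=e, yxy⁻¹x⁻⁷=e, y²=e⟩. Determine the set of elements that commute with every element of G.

An element z ∈ Z(G) iff z commutes with every generator.
For example x⁸ is central: (x⁸)·x = x⁹ = x·(x⁸); (x⁸)·y = x⁸y = y·(x⁸).
Whereas x ∉ Z(G) since x·y = xy ≠ x⁷y = y·x.
Checking each of the 32 elements this way gives Z(G) = {e, x⁸}, of order 2.

Answer: {e, x⁸}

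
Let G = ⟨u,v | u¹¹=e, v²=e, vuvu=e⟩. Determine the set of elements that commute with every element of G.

An element z ∈ Z(G) iff z commutes with every generator.
For example e is central: e·u = u = u·e; e·v = v = v·e.
Whereas u ∉ Z(G) since u·v = uv ≠ u¹⁰v = v·u.
Checking each of the 22 elements this way gives Z(G) = {e}, of order 1.

Answer: {e}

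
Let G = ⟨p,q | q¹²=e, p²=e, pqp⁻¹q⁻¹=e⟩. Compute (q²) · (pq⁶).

Compute (q²) · (pq⁶) by multiplying left to right and reducing via the relations at each step:
  (q²) · p = pq²
  (pq²) · q⁶ = pq⁸

Answer: pq⁸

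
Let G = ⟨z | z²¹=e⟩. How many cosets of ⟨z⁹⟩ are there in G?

First find ord(z⁹) by computing successive powers:
  (z⁹)¹ = z⁹, (z⁹)² = z¹⁸, (z⁹)³ = z⁶, (z⁹)⁴ = z¹⁵, (z⁹)⁵ = z³, (z⁹)⁶ = z¹², (z⁹)⁷ = e.
So |⟨z⁹⟩| = ord(z⁹) = 7. With |G| = 21, by Lagrange [G : ⟨z⁹⟩] = 21/7 = 3.

Answer: 3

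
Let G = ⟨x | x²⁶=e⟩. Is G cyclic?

|G| = 26. The element x has order 26 (its powers give 26 distinct elements), so ⟨x⟩ = G and G is cyclic.

Answer: Yes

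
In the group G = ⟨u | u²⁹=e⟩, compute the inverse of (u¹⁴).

The order of (u¹⁴) is 29 (smallest k with (u¹⁴)ᵏ = e), so (u¹⁴)⁻¹ = (u¹⁴)²⁸ = u¹⁵.
Check: (u¹⁴) · (u¹⁵) → (u¹⁴) · u¹⁵ = e, giving e as required.

Answer: u¹⁵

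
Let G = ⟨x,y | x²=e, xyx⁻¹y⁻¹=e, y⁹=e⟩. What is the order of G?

Enumerate words in the generators, reducing via the relations: the distinct elements are
  {e, x, y, xy, y², y³, y⁴, y⁵, y⁶, y⁷, y⁸, xy², xy³, xy⁴, xy⁵, xy⁶, xy⁷, xy⁸}.
No further products give new elements, so |G| = 18.

Answer: 18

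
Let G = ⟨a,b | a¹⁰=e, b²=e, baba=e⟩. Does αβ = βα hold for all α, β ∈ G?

a·b = ab but b·a = a⁹b, so a·b ≠ b·a and G is not abelian.

Answer: No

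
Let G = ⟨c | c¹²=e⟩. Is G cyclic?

|G| = 12. The element c has order 12 (its powers give 12 distinct elements), so ⟨c⟩ = G and G is cyclic.

Answer: Yes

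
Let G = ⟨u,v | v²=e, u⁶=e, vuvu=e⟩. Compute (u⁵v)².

Compute successive powers of (u⁵v), reducing at each step:
  (u⁵v)²: (u⁵v) · u⁵ = v;   v · v = e

Answer: e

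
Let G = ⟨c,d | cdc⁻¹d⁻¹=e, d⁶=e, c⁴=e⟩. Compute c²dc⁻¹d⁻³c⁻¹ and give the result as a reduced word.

Multiply left to right, reducing at each step:
  (c²) · d = c²d
  (c²d) · c⁻¹ = cd
  (cd) · d⁻³ = cd⁴
  (cd⁴) · c⁻¹ = d⁴

Answer: d⁴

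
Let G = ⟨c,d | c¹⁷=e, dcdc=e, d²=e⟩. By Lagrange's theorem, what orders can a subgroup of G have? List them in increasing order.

|G| = 34 = 2 · 17. By Lagrange's theorem the order of any subgroup divides 34; the divisors of 34 are 1, 2, 17, 34.

Answer: 1, 2, 17, 34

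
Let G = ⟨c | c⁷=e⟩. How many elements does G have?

G is generated by a single element, so G is cyclic. The relator gives c⁷ = e and no smaller power is forced to be e, so the 7 powers {c, e, c², c³, c⁴, c⁵, c⁶} are distinct. Hence |G| = 7.

Answer: 7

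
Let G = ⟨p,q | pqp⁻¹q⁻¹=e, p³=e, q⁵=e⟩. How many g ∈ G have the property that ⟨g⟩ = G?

G is cyclic of order 15. An element generates G iff its order is 15, and a cyclic group of order 15 has exactly φ(15) = 8 such elements.

Answer: 8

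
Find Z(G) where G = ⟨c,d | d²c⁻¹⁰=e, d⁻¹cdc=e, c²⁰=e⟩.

An element z ∈ Z(G) iff z commutes with every generator.
For example c¹⁰ is central: (c¹⁰)·c = c¹¹ = c·(c¹⁰); (c¹⁰)·d = d⁻¹ = d·(c¹⁰).
Whereas c ∉ Z(G) since c·d = cd ≠ c⁹d⁻¹ = d·c.
Checking each of the 40 elements this way gives Z(G) = {e, c¹⁰}, of order 2.

Answer: {e, c¹⁰}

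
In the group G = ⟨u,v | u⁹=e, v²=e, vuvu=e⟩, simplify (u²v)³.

Compute successive powers of (u²v), reducing at each step:
  (u²v)²: (u²v) · u² = v;   v · v = e
  (u²v)³: e · u² = u²;   (u²) · v = u²v

Answer: u²v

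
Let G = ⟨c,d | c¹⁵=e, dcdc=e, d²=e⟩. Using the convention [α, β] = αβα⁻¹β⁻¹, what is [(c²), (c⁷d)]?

[(c²), (c⁷d)] = (c²)·(c⁷d)·(c²)⁻¹·(c⁷d)⁻¹.
  (c²) · (c⁷d) = c⁹d
  (c⁹d) · (c¹³) = c¹¹d
  (c¹¹d) · (c⁷d) = c⁴

Answer: c⁴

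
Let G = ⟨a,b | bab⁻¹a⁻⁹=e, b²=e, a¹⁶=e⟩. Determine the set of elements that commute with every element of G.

An element z ∈ Z(G) iff z commutes with every generator.
For example a² is central: (a²)·a = a³ = a·(a²); (a²)·b = a²b = b·(a²).
Whereas a ∉ Z(G) since a·b = ab ≠ a⁹b = b·a.
Checking each of the 32 elements this way gives Z(G) = {e, a², a⁴, a⁶, a⁸, a¹⁰, a¹², a¹⁴}, of order 8.

Answer: {e, a², a⁴, a⁶, a⁸, a¹⁰, a¹², a¹⁴}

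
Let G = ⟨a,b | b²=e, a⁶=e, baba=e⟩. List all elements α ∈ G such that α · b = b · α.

⟨b⟩ ⊆ C_G(b) since powers of b commute with b; so |C_G(b)| ≥ |⟨b⟩| = 2.
By orbit–stabilizer, |C_G(b)| = |G| / |conj. class of b| = 12 / 3 = 4.
The 4 elements commuting with b are {e, a³, b, a³b}.

Answer: {e, a³, b, a³b}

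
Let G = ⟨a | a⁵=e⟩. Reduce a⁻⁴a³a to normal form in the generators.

Multiply left to right, reducing at each step:
  a · a³ = a⁴
  (a⁴) · a = e

Answer: e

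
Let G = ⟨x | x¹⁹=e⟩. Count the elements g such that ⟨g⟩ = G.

G is cyclic of order 19. An element generates G iff its order is 19, and a cyclic group of order 19 has exactly φ(19) = 18 such elements.

Answer: 18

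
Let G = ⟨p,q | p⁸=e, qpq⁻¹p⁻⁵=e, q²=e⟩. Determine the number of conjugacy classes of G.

The conjugacy classes (representative and size) are:
  [e] (size 1), [p⁵] (size 2), [p²] (size 1), [p⁷] (size 2), [p⁴] (size 1), [p⁶] (size 1), [q] (size 2), [p⁵q] (size 2), [p²q] (size 2), [p³q] (size 2).
Class equation: 1 + 2 + 1 + 2 + 1 + 1 + 2 + 2 + 2 + 2 = 16 = |G|. So G has 10 conjugacy classes.

Answer: 10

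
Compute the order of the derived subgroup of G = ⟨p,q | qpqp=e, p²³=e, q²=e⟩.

G' = [G, G] is generated by all commutators. The generator-pair commutators are: [p, q] = p².
The subgroup they normally generate is {e, p, p², p³, p⁴, p⁵, p⁶, p⁷, p⁸, p⁹, p¹⁰, p¹¹, p¹², p¹³, p¹⁴, p¹⁵, p¹⁶, p¹⁷, p¹⁸, p¹⁹, p²⁰, p²¹, p²²}, of order 23.
Check: |G/G'| = 46/23 = 2 is the order of the abelianisation.

Answer: 23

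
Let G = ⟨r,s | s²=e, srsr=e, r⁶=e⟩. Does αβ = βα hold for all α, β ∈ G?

r·s = rs but s·r = r⁵s, so r·s ≠ s·r and G is not abelian.

Answer: No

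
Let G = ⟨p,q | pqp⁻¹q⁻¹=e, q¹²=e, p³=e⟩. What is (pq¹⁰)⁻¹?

The order of (pq¹⁰) is 6 (smallest k with (pq¹⁰)ᵏ = e), so (pq¹⁰)⁻¹ = (pq¹⁰)⁵ = p²q².
Check: (pq¹⁰) · (p²q²) → (pq¹⁰) · p² = q¹⁰;   (q¹⁰) · q² = e, giving e as required.

Answer: p²q²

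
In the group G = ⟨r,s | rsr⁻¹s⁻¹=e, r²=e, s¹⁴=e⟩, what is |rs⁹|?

Compute successive powers until reaching e:
  (rs⁹)¹ = rs⁹, (rs⁹)² = s⁴, (rs⁹)³ = rs¹³, (rs⁹)⁴ = s⁸, (rs⁹)⁵ = rs³, (rs⁹)⁶ = s¹², (rs⁹)⁷ = rs⁷, (rs⁹)⁸ = s², (rs⁹)⁹ = rs¹¹, (rs⁹)¹⁰ = s⁶, (rs⁹)¹¹ = rs, (rs⁹)¹² = s¹⁰, (rs⁹)¹³ = rs⁵, (rs⁹)¹⁴ = e.
The smallest positive k with (rs⁹)ᵏ = e is 14.

Answer: 14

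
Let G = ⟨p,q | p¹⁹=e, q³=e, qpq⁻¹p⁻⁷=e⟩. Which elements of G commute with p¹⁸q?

⟨p¹⁸q⟩ ⊆ C_G(p¹⁸q) since powers of p¹⁸q commute with p¹⁸q; so |C_G(p¹⁸q)| ≥ |⟨p¹⁸q⟩| = 3.
By orbit–stabilizer, |C_G(p¹⁸q)| = |G| / |conj. class of p¹⁸q| = 57 / 19 = 3.
The 3 elements commuting with p¹⁸q are {e, p¹¹q², p¹⁸q}.

Answer: {e, p¹¹q², p¹⁸q}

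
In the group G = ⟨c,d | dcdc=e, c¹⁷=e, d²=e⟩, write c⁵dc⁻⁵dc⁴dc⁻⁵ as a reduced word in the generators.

Multiply left to right, reducing at each step:
  (c⁵) · d = c⁵d
  (c⁵d) · c⁻⁵ = c¹⁰d
  (c¹⁰d) · d = c¹⁰
  (c¹⁰) · c⁴ = c¹⁴
  (c¹⁴) · d = c¹⁴d
  (c¹⁴d) · c⁻⁵ = c²d

Answer: c²d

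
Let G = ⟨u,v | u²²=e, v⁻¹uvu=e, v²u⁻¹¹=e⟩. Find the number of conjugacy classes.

The conjugacy classes (representative and size) are:
  [e] (size 1), [u²¹] (size 2), [u²] (size 2), [u³] (size 2), [u¹⁸] (size 2), [u¹⁷] (size 2), [u⁶] (size 2), [u⁷] (size 2), [u⁸] (size 2), [u¹³] (size 2), [u¹²] (size 2), [u¹¹] (size 1), [u¹⁰v] (size 11), [u⁷v] (size 11).
Class equation: 1 + 2 + 2 + 2 + 2 + 2 + 2 + 2 + 2 + 2 + 2 + 1 + 11 + 11 = 44 = |G|. So G has 14 conjugacy classes.

Answer: 14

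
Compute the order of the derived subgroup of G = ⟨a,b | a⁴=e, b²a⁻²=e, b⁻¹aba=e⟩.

G' = [G, G] is generated by all commutators. The generator-pair commutators are: [a, b] = a².
The subgroup they normally generate is {e, a²}, of order 2.
Check: |G/G'| = 8/2 = 4 is the order of the abelianisation.

Answer: 2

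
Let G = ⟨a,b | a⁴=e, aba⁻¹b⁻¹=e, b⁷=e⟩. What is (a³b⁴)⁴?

Compute successive powers of (a³b⁴), reducing at each step:
  (a³b⁴)²: (a³b⁴) · a³ = a²b⁴;   (a²b⁴) · b⁴ = a²b
  (a³b⁴)³: (a²b) · a³ = ab;   (ab) · b⁴ = ab⁵
  (a³b⁴)⁴: (ab⁵) · a³ = b⁵;   (b⁵) · b⁴ = b²

Answer: b²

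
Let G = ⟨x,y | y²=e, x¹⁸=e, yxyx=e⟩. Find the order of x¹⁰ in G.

Compute successive powers until reaching e:
  (x¹⁰)¹ = x¹⁰, (x¹⁰)² = x², (x¹⁰)³ = x¹², (x¹⁰)⁴ = x⁴, (x¹⁰)⁵ = x¹⁴, (x¹⁰)⁶ = x⁶, (x¹⁰)⁷ = x¹⁶, (x¹⁰)⁸ = x⁸, (x¹⁰)⁹ = e.
The smallest positive k with (x¹⁰)ᵏ = e is 9.

Answer: 9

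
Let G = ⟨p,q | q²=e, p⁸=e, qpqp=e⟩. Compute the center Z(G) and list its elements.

An element z ∈ Z(G) iff z commutes with every generator.
For example p⁴ is central: (p⁴)·p = p⁵ = p·(p⁴); (p⁴)·q = p⁴q = q·(p⁴).
Whereas p ∉ Z(G) since p·q = pq ≠ p⁷q = q·p.
Checking each of the 16 elements this way gives Z(G) = {e, p⁴}, of order 2.

Answer: {e, p⁴}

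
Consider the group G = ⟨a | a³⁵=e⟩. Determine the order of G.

G is generated by a single element, so G is cyclic. The relator gives a³⁵ = e and no smaller power is forced to be e, so the 35 powers {a, e, a², a³, a⁴, a⁵, a⁶, a⁷, a⁸, a⁹, a²², a²³, a²¹, a²⁰, a²⁴, a²⁵, a²⁶, a²⁷, a²⁸, a²⁹, a³², a³³, a³¹, a³⁰, a³⁴, a¹², a¹³, a¹¹, a¹⁰, a¹⁴, a¹⁵, a¹⁶, a¹⁷, a¹⁸, a¹⁹} are distinct. Hence |G| = 35.

Answer: 35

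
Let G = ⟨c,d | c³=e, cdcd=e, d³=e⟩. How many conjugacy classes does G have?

The conjugacy classes (representative and size) are:
  [e] (size 1), [dc²] (size 4), [d²c] (size 4), [c²d²] (size 3).
Class equation: 1 + 4 + 4 + 3 = 12 = |G|. So G has 4 conjugacy classes.

Answer: 4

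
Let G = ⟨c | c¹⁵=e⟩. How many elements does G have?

G is generated by a single element, so G is cyclic. The relator gives c¹⁵ = e and no smaller power is forced to be e, so the 15 powers {c, e, c², c³, c⁴, c⁵, c⁶, c⁷, c⁸, c⁹, c¹², c¹³, c¹¹, c¹⁰, c¹⁴} are distinct. Hence |G| = 15.

Answer: 15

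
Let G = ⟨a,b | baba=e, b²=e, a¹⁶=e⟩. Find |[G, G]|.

G' = [G, G] is generated by all commutators. The generator-pair commutators are: [a, b] = a².
The subgroup they normally generate is {e, a², a⁴, a⁶, a⁸, a¹⁰, a¹², a¹⁴}, of order 8.
Check: |G/G'| = 32/8 = 4 is the order of the abelianisation.

Answer: 8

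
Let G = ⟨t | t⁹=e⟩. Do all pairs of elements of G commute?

G has a single generator, so G is cyclic and hence abelian.

Answer: Yes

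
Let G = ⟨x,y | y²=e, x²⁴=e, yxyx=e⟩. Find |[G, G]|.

G' = [G, G] is generated by all commutators. The generator-pair commutators are: [x, y] = x².
The subgroup they normally generate is {e, x², x⁴, x⁶, x⁸, x¹⁰, x¹², x¹⁴, x¹⁶, x¹⁸, x²⁰, x²²}, of order 12.
Check: |G/G'| = 48/12 = 4 is the order of the abelianisation.

Answer: 12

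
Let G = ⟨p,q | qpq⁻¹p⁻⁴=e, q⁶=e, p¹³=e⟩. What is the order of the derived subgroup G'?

G' = [G, G] is generated by all commutators. The generator-pair commutators are: [p, q] = p¹⁰.
The subgroup they normally generate is {e, p, p², p³, p⁴, p⁵, p⁶, p⁷, p⁸, p⁹, p¹⁰, p¹¹, p¹²}, of order 13.
Check: |G/G'| = 78/13 = 6 is the order of the abelianisation.

Answer: 13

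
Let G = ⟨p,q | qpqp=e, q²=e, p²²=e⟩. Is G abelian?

p·q = pq but q·p = p²¹q, so p·q ≠ q·p and G is not abelian.

Answer: No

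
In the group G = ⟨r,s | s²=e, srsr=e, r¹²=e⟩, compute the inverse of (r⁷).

The order of (r⁷) is 12 (smallest k with (r⁷)ᵏ = e), so (r⁷)⁻¹ = (r⁷)¹¹ = r⁵.
Check: (r⁷) · (r⁵) → (r⁷) · r⁵ = e, giving e as required.

Answer: r⁵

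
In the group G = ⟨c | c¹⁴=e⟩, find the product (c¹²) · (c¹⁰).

Compute (c¹²) · (c¹⁰) by multiplying left to right and reducing via the relations at each step:
  (c¹²) · c¹⁰ = c⁸

Answer: c⁸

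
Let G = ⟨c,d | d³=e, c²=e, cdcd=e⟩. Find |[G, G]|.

G' = [G, G] is generated by all commutators. The generator-pair commutators are: [c, d] = d.
The subgroup they normally generate is {e, d, d²}, of order 3.
Check: |G/G'| = 6/3 = 2 is the order of the abelianisation.

Answer: 3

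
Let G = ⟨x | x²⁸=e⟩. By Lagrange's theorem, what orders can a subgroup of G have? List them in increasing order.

|G| = 28 = 2² · 7. By Lagrange's theorem the order of any subgroup divides 28; the divisors of 28 are 1, 2, 4, 7, 14, 28.

Answer: 1, 2, 4, 7, 14, 28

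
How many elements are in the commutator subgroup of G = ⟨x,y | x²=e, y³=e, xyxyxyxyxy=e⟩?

G' = [G, G] is generated by all commutators. The generator-pair commutators are: [x, y] = xyxy².
The subgroup they normally generate is {e, x, y, y², xy, xyx, xyxy, xyxyx, y²xy²x, y²xy², y²x, xy², yx, yxy, yxyx, xy²xy²x, xy²xy², xy²x, y²xy, y²xyx, y²xyxy, yxy²xy², yxy²x, yxy², xyxy², xy²xy, xy²xyx, xy²xyxy, xyxy²xy², xyxy²x, y²xy²xy, xyxy²xy, xyxy²xyx, xyxy²xyxy, y²xy²xyxy², y²xy²xyx, y²xy²xyxy, y²xyxy²xy², y²xyxy²x, y²xyxy², yxyxy², yxy²xy, yxy²xyx, yxy²xyxy, yxyxy²xy², yxyxy²x, yxyxy²xy, xy²xyxy²xy², xy²xyxy²x, xy²xyxy², y²xyxy²xy, y²xyxy²xyx, yxy²xyxy²x, yxy²xyxy², xy²xyxy²xy, xy²xyxy²xyx, xyxy²xyxy²x, xyxy²xyxy², xyxy²xyxy²xy, yxy²xyxy²xy}, of order 60.
Check: |G/G'| = 60/60 = 1 is the order of the abelianisation.

Answer: 60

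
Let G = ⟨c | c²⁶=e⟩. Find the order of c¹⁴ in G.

Compute successive powers until reaching e:
  (c¹⁴)¹ = c¹⁴, (c¹⁴)² = c², (c¹⁴)³ = c¹⁶, (c¹⁴)⁴ = c⁴, (c¹⁴)⁵ = c¹⁸, (c¹⁴)⁶ = c⁶, (c¹⁴)⁷ = c²⁰, (c¹⁴)⁸ = c⁸, (c¹⁴)⁹ = c²², (c¹⁴)¹⁰ = c¹⁰, (c¹⁴)¹¹ = c²⁴, (c¹⁴)¹² = c¹², (c¹⁴)¹³ = e.
The smallest positive k with (c¹⁴)ᵏ = e is 13.

Answer: 13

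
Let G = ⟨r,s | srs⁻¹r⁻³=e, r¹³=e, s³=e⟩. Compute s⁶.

Compute successive powers of s, reducing at each step:
  s²: s · s = s²
  s³: (s²) · s = e
  s⁴: e · s = s
  s⁵: s · s = s²
  s⁶: (s²) · s = e

Answer: e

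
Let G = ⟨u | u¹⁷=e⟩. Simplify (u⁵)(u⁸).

Compute (u⁵) · (u⁸) by multiplying left to right and reducing via the relations at each step:
  (u⁵) · u⁸ = u¹³

Answer: u¹³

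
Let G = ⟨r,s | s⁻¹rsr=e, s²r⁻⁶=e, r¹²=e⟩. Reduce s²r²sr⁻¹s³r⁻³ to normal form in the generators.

Multiply left to right, reducing at each step:
  (r⁶) · r² = r⁸
  (r⁸) · s = r²s⁻¹
  (r²s⁻¹) · r⁻¹ = r³s⁻¹
  (r³s⁻¹) · s³ = r⁹
  (r⁹) · r⁻³ = r⁶

Answer: r⁶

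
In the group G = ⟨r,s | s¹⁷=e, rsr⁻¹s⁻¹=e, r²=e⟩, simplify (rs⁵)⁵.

Compute successive powers of (rs⁵), reducing at each step:
  (rs⁵)²: (rs⁵) · r = s⁵;   (s⁵) · s⁵ = s¹⁰
  (rs⁵)³: (s¹⁰) · r = rs¹⁰;   (rs¹⁰) · s⁵ = rs¹⁵
  (rs⁵)⁴: (rs¹⁵) · r = s¹⁵;   (s¹⁵) · s⁵ = s³
  (rs⁵)⁵: (s³) · r = rs³;   (rs³) · s⁵ = rs⁸

Answer: rs⁸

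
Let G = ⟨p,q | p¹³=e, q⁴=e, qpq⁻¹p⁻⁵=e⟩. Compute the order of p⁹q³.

Compute successive powers until reaching e:
  (p⁹q³)¹ = p⁹q³, (p⁹q³)² = p³q², (p⁹q³)³ = p⁷q, (p⁹q³)⁴ = e.
The smallest positive k with (p⁹q³)ᵏ = e is 4.

Answer: 4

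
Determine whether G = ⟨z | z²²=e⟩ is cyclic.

|G| = 22. The element z has order 22 (its powers give 22 distinct elements), so ⟨z⟩ = G and G is cyclic.

Answer: Yes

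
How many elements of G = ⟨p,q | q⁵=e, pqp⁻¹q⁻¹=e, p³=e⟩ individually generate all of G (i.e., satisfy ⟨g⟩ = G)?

G is cyclic of order 15. An element generates G iff its order is 15, and a cyclic group of order 15 has exactly φ(15) = 8 such elements.

Answer: 8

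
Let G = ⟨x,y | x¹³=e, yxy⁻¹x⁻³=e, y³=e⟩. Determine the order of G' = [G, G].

G' = [G, G] is generated by all commutators. The generator-pair commutators are: [x, y] = x¹¹.
The subgroup they normally generate is {e, x, x², x³, x⁴, x⁵, x⁶, x⁷, x⁸, x⁹, x¹⁰, x¹¹, x¹²}, of order 13.
Check: |G/G'| = 39/13 = 3 is the order of the abelianisation.

Answer: 13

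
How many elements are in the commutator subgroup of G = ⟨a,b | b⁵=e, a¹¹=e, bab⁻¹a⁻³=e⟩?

G' = [G, G] is generated by all commutators. The generator-pair commutators are: [a, b] = a⁹.
The subgroup they normally generate is {e, a, a², a³, a⁴, a⁵, a⁶, a⁷, a⁸, a⁹, a¹⁰}, of order 11.
Check: |G/G'| = 55/11 = 5 is the order of the abelianisation.

Answer: 11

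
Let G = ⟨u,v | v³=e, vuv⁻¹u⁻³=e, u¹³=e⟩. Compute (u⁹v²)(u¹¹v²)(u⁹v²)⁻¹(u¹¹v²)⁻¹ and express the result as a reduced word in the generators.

[(u⁹v²), (u¹¹v²)] = (u⁹v²)·(u¹¹v²)·(u⁹v²)⁻¹·(u¹¹v²)⁻¹.
  (u⁹v²) · (u¹¹v²) = u⁴v
  (u⁴v) · (u¹²v) = uv²
  (uv²) · (u⁶v) = u³

Answer: u³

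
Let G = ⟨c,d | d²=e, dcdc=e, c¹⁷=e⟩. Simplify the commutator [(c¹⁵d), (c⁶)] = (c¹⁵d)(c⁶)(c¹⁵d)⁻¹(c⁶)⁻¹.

[(c¹⁵d), (c⁶)] = (c¹⁵d)·(c⁶)·(c¹⁵d)⁻¹·(c⁶)⁻¹.
  (c¹⁵d) · (c⁶) = c⁹d
  (c⁹d) · (c¹⁵d) = c¹¹
  (c¹¹) · (c¹¹) = c⁵

Answer: c⁵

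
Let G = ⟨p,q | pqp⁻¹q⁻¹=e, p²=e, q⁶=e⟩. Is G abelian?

Each pair of generators commutes: p·q = pq = q·p. Since the generators pairwise commute, every element of G commutes with every other, so G is abelian.

Answer: Yes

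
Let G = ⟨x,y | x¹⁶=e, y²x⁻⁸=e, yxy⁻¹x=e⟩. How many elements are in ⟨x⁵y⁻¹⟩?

|⟨x⁵y⁻¹⟩| equals the order of x⁵y⁻¹. Compute successive powers until reaching e:
  (x⁵y⁻¹)¹ = x⁵y⁻¹, (x⁵y⁻¹)² = x⁸, (x⁵y⁻¹)³ = x⁵y, (x⁵y⁻¹)⁴ = e.
The smallest positive k with (x⁵y⁻¹)ᵏ = e is 4, so |⟨x⁵y⁻¹⟩| = 4.

Answer: 4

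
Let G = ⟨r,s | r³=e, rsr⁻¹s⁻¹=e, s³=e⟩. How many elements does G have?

Enumerate words in the generators, reducing via the relations: the distinct elements are
  {e, r, s, rs, r², s², rs², r²s, r²s²}.
No further products give new elements, so |G| = 9.

Answer: 9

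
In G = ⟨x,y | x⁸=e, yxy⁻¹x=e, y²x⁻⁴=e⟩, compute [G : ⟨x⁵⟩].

First find ord(x⁵) by computing successive powers:
  (x⁵)¹ = x⁵, (x⁵)² = x², (x⁵)³ = x⁷, (x⁵)⁴ = x⁴, (x⁵)⁵ = x, (x⁵)⁶ = x⁶, (x⁵)⁷ = x³, (x⁵)⁸ = e.
So |⟨x⁵⟩| = ord(x⁵) = 8. With |G| = 16, by Lagrange [G : ⟨x⁵⟩] = 16/8 = 2.

Answer: 2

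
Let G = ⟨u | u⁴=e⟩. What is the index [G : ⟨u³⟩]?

First find ord(u³) by computing successive powers:
  (u³)¹ = u³, (u³)² = u², (u³)³ = u, (u³)⁴ = e.
So |⟨u³⟩| = ord(u³) = 4. With |G| = 4, by Lagrange [G : ⟨u³⟩] = 4/4 = 1.

Answer: 1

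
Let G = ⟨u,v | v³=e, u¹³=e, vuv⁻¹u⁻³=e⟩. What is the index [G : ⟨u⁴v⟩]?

First find ord(u⁴v) by computing successive powers:
  (u⁴v)¹ = u⁴v, (u⁴v)² = u³v², (u⁴v)³ = e.
So |⟨u⁴v⟩| = ord(u⁴v) = 3. With |G| = 39, by Lagrange [G : ⟨u⁴v⟩] = 39/3 = 13.

Answer: 13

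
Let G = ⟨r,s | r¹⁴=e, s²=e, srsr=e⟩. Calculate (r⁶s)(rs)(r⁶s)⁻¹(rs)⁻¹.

[(r⁶s), (rs)] = (r⁶s)·(rs)·(r⁶s)⁻¹·(rs)⁻¹.
  (r⁶s) · (rs) = r⁵
  (r⁵) · (r⁶s) = r¹¹s
  (r¹¹s) · (rs) = r¹⁰

Answer: r¹⁰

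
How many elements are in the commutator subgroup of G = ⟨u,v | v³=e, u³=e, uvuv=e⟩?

G' = [G, G] is generated by all commutators. The generator-pair commutators are: [u, v] = uv²u.
The subgroup they normally generate is {e, uv, u²v², uv²u}, of order 4.
Check: |G/G'| = 12/4 = 3 is the order of the abelianisation.

Answer: 4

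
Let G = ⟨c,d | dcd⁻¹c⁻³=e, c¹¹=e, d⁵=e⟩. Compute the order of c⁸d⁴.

Compute successive powers until reaching e:
  (c⁸d⁴)¹ = c⁸d⁴, (c⁸d⁴)² = c⁷d³, (c⁸d⁴)³ = c³d², (c⁸d⁴)⁴ = c⁹d, (c⁸d⁴)⁵ = e.
The smallest positive k with (c⁸d⁴)ᵏ = e is 5.

Answer: 5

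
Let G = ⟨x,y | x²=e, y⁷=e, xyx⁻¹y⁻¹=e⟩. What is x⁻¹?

The order of x is 2 (smallest k with xᵏ = e), so x⁻¹ = x¹ = x.
Check: x · x → x · x = e, giving e as required.

Answer: x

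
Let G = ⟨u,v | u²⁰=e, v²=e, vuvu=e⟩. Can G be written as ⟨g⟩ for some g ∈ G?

Every cyclic group is abelian. But u·v = uv while v·u = u¹⁹v, so u·v ≠ v·u and G is not abelian. Hence G is not cyclic.

Answer: No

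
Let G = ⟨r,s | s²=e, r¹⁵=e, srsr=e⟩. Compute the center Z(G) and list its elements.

An element z ∈ Z(G) iff z commutes with every generator.
For example e is central: e·r = r = r·e; e·s = s = s·e.
Whereas r ∉ Z(G) since r·s = rs ≠ r¹⁴s = s·r.
Checking each of the 30 elements this way gives Z(G) = {e}, of order 1.

Answer: {e}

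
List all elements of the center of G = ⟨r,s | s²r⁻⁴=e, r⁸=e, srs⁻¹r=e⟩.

An element z ∈ Z(G) iff z commutes with every generator.
For example r⁴ is central: (r⁴)·r = r⁵ = r·(r⁴); (r⁴)·s = s⁻¹ = s·(r⁴).
Whereas r ∉ Z(G) since r·s = rs ≠ r³s⁻¹ = s·r.
Checking each of the 16 elements this way gives Z(G) = {e, r⁴}, of order 2.

Answer: {e, r⁴}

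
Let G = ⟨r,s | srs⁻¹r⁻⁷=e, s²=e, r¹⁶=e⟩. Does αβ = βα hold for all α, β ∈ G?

r·s = rs but s·r = r⁷s, so r·s ≠ s·r and G is not abelian.

Answer: No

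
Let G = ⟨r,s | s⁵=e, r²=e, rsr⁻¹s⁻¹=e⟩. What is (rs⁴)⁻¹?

The order of (rs⁴) is 10 (smallest k with (rs⁴)ᵏ = e), so (rs⁴)⁻¹ = (rs⁴)⁹ = rs.
Check: (rs⁴) · (rs) → (rs⁴) · r = s⁴;   (s⁴) · s = e, giving e as required.

Answer: rs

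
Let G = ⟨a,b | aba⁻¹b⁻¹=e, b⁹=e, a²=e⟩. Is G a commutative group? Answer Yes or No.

Each pair of generators commutes: a·b = ab = b·a. Since the generators pairwise commute, every element of G commutes with every other, so G is abelian.

Answer: Yes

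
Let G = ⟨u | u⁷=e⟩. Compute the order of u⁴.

Compute successive powers until reaching e:
  (u⁴)¹ = u⁴, (u⁴)² = u, (u⁴)³ = u⁵, (u⁴)⁴ = u², (u⁴)⁵ = u⁶, (u⁴)⁶ = u³, (u⁴)⁷ = e.
The smallest positive k with (u⁴)ᵏ = e is 7.

Answer: 7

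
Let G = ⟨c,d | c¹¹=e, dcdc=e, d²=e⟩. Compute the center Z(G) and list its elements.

An element z ∈ Z(G) iff z commutes with every generator.
For example e is central: e·c = c = c·e; e·d = d = d·e.
Whereas c ∉ Z(G) since c·d = cd ≠ c¹⁰d = d·c.
Checking each of the 22 elements this way gives Z(G) = {e}, of order 1.

Answer: {e}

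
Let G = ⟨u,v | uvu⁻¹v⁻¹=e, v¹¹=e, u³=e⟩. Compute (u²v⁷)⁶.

Compute successive powers of (u²v⁷), reducing at each step:
  (u²v⁷)²: (u²v⁷) · u² = uv⁷;   (uv⁷) · v⁷ = uv³
  (u²v⁷)³: (uv³) · u² = v³;   (v³) · v⁷ = v¹⁰
  (u²v⁷)⁴: (v¹⁰) · u² = u²v¹⁰;   (u²v¹⁰) · v⁷ = u²v⁶
  (u²v⁷)⁵: (u²v⁶) · u² = uv⁶;   (uv⁶) · v⁷ = uv²
  (u²v⁷)⁶: (uv²) · u² = v²;   (v²) · v⁷ = v⁹

Answer: v⁹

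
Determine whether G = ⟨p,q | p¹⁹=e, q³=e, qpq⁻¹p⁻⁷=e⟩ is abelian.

p·q = pq but q·p = p⁷q, so p·q ≠ q·p and G is not abelian.

Answer: No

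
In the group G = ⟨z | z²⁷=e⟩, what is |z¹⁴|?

Compute successive powers until reaching e:
  (z¹⁴)¹ = z¹⁴, (z¹⁴)² = z, (z¹⁴)³ = z¹⁵, (z¹⁴)⁴ = z², (z¹⁴)⁵ = z¹⁶, (z¹⁴)⁶ = z³, (z¹⁴)⁷ = z¹⁷, (z¹⁴)⁸ = z⁴, (z¹⁴)⁹ = z¹⁸, (z¹⁴)¹⁰ = z⁵, (z¹⁴)¹¹ = z¹⁹, (z¹⁴)¹² = z⁶, (z¹⁴)¹³ = z²⁰, (z¹⁴)¹⁴ = z⁷, (z¹⁴)¹⁵ = z²¹, (z¹⁴)¹⁶ = z⁸, (z¹⁴)¹⁷ = z²², (z¹⁴)¹⁸ = z⁹, (z¹⁴)¹⁹ = z²³, (z¹⁴)²⁰ = z¹⁰, (z¹⁴)²¹ = z²⁴, (z¹⁴)²² = z¹¹, (z¹⁴)²³ = z²⁵, (z¹⁴)²⁴ = z¹², (z¹⁴)²⁵ = z²⁶, (z¹⁴)²⁶ = z¹³, (z¹⁴)²⁷ = e.
The smallest positive k with (z¹⁴)ᵏ = e is 27.

Answer: 27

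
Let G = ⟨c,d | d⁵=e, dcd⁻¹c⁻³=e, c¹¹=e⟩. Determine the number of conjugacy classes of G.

The conjugacy classes (representative and size) are:
  [e] (size 1), [c³] (size 5), [c⁶] (size 5), [c⁷d] (size 11), [c⁹d²] (size 11), [c⁷d³] (size 11), [c⁷d⁴] (size 11).
Class equation: 1 + 5 + 5 + 11 + 11 + 11 + 11 = 55 = |G|. So G has 7 conjugacy classes.

Answer: 7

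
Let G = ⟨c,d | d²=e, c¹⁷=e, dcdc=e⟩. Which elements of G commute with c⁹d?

⟨c⁹d⟩ ⊆ C_G(c⁹d) since powers of c⁹d commute with c⁹d; so |C_G(c⁹d)| ≥ |⟨c⁹d⟩| = 2.
By orbit–stabilizer, |C_G(c⁹d)| = |G| / |conj. class of c⁹d| = 34 / 17 = 2.
The 2 elements commuting with c⁹d are {e, c⁹d}.

Answer: {e, c⁹d}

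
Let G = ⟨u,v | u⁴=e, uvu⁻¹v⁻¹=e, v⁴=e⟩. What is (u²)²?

Compute successive powers of (u²), reducing at each step:
  (u²)²: (u²) · u² = e

Answer: e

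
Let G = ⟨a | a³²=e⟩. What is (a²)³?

Compute successive powers of (a²), reducing at each step:
  (a²)²: (a²) · a² = a⁴
  (a²)³: (a⁴) · a² = a⁶

Answer: a⁶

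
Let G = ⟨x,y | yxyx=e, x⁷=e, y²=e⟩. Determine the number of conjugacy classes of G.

The conjugacy classes (representative and size) are:
  [e] (size 1), [x⁶] (size 2), [x⁵] (size 2), [x⁴] (size 2), [xy] (size 7).
Class equation: 1 + 2 + 2 + 2 + 7 = 14 = |G|. So G has 5 conjugacy classes.

Answer: 5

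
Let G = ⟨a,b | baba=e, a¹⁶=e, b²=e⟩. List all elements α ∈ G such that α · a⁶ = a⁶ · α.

⟨a⁶⟩ ⊆ C_G(a⁶) since powers of a⁶ commute with a⁶; so |C_G(a⁶)| ≥ |⟨a⁶⟩| = 8.
By orbit–stabilizer, |C_G(a⁶)| = |G| / |conj. class of a⁶| = 32 / 2 = 16.
The 16 elements commuting with a⁶ are {e, a, a², a³, a⁴, a⁵, a⁶, a⁷, a⁸, a⁹, a¹⁰, a¹¹, a¹², a¹³, a¹⁴, a¹⁵}.

Answer: {e, a, a², a³, a⁴, a⁵, a⁶, a⁷, a⁸, a⁹, a¹⁰, a¹¹, a¹², a¹³, a¹⁴, a¹⁵}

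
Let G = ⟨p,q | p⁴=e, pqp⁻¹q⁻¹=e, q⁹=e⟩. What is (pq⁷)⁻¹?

The order of (pq⁷) is 36 (smallest k with (pq⁷)ᵏ = e), so (pq⁷)⁻¹ = (pq⁷)³⁵ = p³q².
Check: (pq⁷) · (p³q²) → (pq⁷) · p³ = q⁷;   (q⁷) · q² = e, giving e as required.

Answer: p³q²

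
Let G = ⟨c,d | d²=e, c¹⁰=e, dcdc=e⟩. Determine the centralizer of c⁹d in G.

⟨c⁹d⟩ ⊆ C_G(c⁹d) since powers of c⁹d commute with c⁹d; so |C_G(c⁹d)| ≥ |⟨c⁹d⟩| = 2.
By orbit–stabilizer, |C_G(c⁹d)| = |G| / |conj. class of c⁹d| = 20 / 5 = 4.
The 4 elements commuting with c⁹d are {e, c⁵, c⁹d, c⁴d}.

Answer: {e, c⁵, c⁹d, c⁴d}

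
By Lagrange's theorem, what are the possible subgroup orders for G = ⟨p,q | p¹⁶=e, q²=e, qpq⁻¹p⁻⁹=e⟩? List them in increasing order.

|G| = 32 = 2⁵. By Lagrange's theorem the order of any subgroup divides 32; the divisors of 32 are 1, 2, 4, 8, 16, 32.

Answer: 1, 2, 4, 8, 16, 32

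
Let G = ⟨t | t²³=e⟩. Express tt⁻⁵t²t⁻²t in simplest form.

Multiply left to right, reducing at each step:
  t · t⁻⁵ = t¹⁹
  (t¹⁹) · t² = t²¹
  (t²¹) · t⁻² = t¹⁹
  (t¹⁹) · t = t²⁰

Answer: t²⁰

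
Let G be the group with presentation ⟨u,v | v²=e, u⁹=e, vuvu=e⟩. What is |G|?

Enumerate words in the generators, reducing via the relations: the distinct elements are
  {e, u, v, uv, u², u³, u⁴, u⁵, u⁶, u⁷, u⁸, u²v, u³v, u⁴v, u⁵v, u⁶v, u⁷v, u⁸v}.
No further products give new elements, so |G| = 18.

Answer: 18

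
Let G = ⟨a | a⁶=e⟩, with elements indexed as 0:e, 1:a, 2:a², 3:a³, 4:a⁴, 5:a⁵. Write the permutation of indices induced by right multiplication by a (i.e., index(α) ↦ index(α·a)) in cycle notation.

(0 1 2 3 4 5)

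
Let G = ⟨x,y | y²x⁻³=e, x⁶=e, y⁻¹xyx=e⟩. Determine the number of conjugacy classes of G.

The conjugacy classes (representative and size) are:
  [e] (size 1), [x] (size 2), [x²] (size 2), [x³] (size 1), [xy⁻¹] (size 3), [x²y⁻¹] (size 3).
Class equation: 1 + 2 + 2 + 1 + 3 + 3 = 12 = |G|. So G has 6 conjugacy classes.

Answer: 6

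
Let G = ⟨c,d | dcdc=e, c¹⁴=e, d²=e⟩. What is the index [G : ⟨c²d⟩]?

First find ord(c²d) by computing successive powers:
  (c²d)¹ = c²d, (c²d)² = e.
So |⟨c²d⟩| = ord(c²d) = 2. With |G| = 28, by Lagrange [G : ⟨c²d⟩] = 28/2 = 14.

Answer: 14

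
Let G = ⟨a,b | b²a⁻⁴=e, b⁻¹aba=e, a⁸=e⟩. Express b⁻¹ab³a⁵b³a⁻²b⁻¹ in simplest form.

Multiply left to right, reducing at each step:
  (b⁻¹) · a = a³b
  (a³b) · b³ = a³
  (a³) · a⁵ = e
  e · b³ = b⁻¹
  (b⁻¹) · a⁻² = a²b⁻¹
  (a²b⁻¹) · b⁻¹ = a⁶

Answer: a⁶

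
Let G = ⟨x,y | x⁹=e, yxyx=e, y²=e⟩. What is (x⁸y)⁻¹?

The order of (x⁸y) is 2 (smallest k with (x⁸y)ᵏ = e), so (x⁸y)⁻¹ = (x⁸y)¹ = x⁸y.
Check: (x⁸y) · (x⁸y) → (x⁸y) · x⁸ = y;   y · y = e, giving e as required.

Answer: x⁸y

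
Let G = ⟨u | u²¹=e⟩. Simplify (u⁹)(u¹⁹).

Compute (u⁹) · (u¹⁹) by multiplying left to right and reducing via the relations at each step:
  (u⁹) · u¹⁹ = u⁷

Answer: u⁷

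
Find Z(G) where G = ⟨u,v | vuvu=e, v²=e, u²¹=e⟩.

An element z ∈ Z(G) iff z commutes with every generator.
For example e is central: e·u = u = u·e; e·v = v = v·e.
Whereas u ∉ Z(G) since u·v = uv ≠ u²⁰v = v·u.
Checking each of the 42 elements this way gives Z(G) = {e}, of order 1.

Answer: {e}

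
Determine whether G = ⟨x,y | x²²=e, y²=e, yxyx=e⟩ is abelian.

x·y = xy but y·x = x²¹y, so x·y ≠ y·x and G is not abelian.

Answer: No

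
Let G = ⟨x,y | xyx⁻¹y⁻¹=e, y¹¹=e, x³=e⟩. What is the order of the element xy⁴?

Compute successive powers until reaching e:
  (xy⁴)¹ = xy⁴, (xy⁴)² = x²y⁸, (xy⁴)³ = y, (xy⁴)⁴ = xy⁵, (xy⁴)⁵ = x²y⁹, (xy⁴)⁶ = y², (xy⁴)⁷ = xy⁶, (xy⁴)⁸ = x²y¹⁰, (xy⁴)⁹ = y³, (xy⁴)¹⁰ = xy⁷, (xy⁴)¹¹ = x², (xy⁴)¹² = y⁴, (xy⁴)¹³ = xy⁸, (xy⁴)¹⁴ = x²y, (xy⁴)¹⁵ = y⁵, (xy⁴)¹⁶ = xy⁹, (xy⁴)¹⁷ = x²y², (xy⁴)¹⁸ = y⁶, (xy⁴)¹⁹ = xy¹⁰, (xy⁴)²⁰ = x²y³, (xy⁴)²¹ = y⁷, (xy⁴)²² = x, (xy⁴)²³ = x²y⁴, (xy⁴)²⁴ = y⁸, (xy⁴)²⁵ = xy, (xy⁴)²⁶ = x²y⁵, (xy⁴)²⁷ = y⁹, (xy⁴)²⁸ = xy², (xy⁴)²⁹ = x²y⁶, (xy⁴)³⁰ = y¹⁰, (xy⁴)³¹ = xy³, (xy⁴)³² = x²y⁷, (xy⁴)³³ = e.
The smallest positive k with (xy⁴)ᵏ = e is 33.

Answer: 33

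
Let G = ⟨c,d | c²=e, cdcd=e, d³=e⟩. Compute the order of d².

Compute successive powers until reaching e:
  (d²)¹ = d², (d²)² = d, (d²)³ = e.
The smallest positive k with (d²)ᵏ = e is 3.

Answer: 3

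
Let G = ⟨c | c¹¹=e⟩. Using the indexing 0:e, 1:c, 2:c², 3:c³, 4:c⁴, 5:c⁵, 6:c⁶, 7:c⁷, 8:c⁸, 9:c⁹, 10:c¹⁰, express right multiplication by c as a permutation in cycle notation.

(0 1 2 3 4 5 6 7 8 9 10)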